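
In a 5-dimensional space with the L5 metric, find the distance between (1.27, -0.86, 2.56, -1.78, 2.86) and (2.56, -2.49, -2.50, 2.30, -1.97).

(Σ|x_i - y_i|^5)^(1/5) = (|1.27 - 2.56|^5 + |-0.86 - (-2.49)|^5 + |2.56 - (-2.5)|^5 + |-1.78 - 2.3|^5 + |2.86 - (-1.97)|^5)^(1/5)
= (1.29^5 + 1.63^5 + 5.06^5 + 4.08^5 + 4.83^5)^(1/5) ≈ (3.5723 + 11.5064 + 3317.0543 + 1130.5787 + 2628.6675)^(1/5) = (7091.3792)^(1/5) ≈ 5.8904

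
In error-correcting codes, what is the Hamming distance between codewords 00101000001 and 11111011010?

Differing positions: 1, 2, 4, 7, 8, 10, 11. Hamming distance = 7.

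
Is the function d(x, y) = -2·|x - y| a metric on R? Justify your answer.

No. With c = -2 < 0, d fails non-negativity: d(5, 8) = -2·|5 - 8| = -2·3 = -6 < 0.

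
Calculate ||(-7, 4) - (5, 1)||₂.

√(Σ(x_i - y_i)²) = √((-7 - 5)² + (4 - 1)²)
= √((-12)² + 3²) = √(144 + 9) = √153 ≈ 12.3693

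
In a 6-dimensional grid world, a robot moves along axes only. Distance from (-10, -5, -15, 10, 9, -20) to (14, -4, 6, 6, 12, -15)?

Σ|x_i - y_i| = |-10 - 14| + |-5 - (-4)| + |-15 - 6| + |10 - 6| + |9 - 12| + |-20 - (-15)| = 24 + 1 + 21 + 4 + 3 + 5 = 58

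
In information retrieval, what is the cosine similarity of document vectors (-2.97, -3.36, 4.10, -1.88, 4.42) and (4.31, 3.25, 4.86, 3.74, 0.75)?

With u = (-2.97, -3.36, 4.10, -1.88, 4.42), v = (4.31, 3.25, 4.86, 3.74, 0.75):
u·v = (-2.97)·4.31 + (-3.36)·3.25 + 4.1·4.86 + (-1.88)·3.74 + 4.42·0.75 = (-12.8007) + (-10.92) + 19.926 + (-7.0312) + 3.315 = -7.5109.
|u| = √((-2.97)² + (-3.36)² + 4.1² + (-1.88)² + 4.42²) = √(8.8209 + 11.2896 + 16.81 + 3.5344 + 19.5364) = √59.9913, |v| = √(4.31² + 3.25² + 4.86² + 3.74² + 0.75²) = √(18.5761 + 10.5625 + 23.6196 + 13.9876 + 0.5625) = √67.3083.
cos θ = (u·v)/(|u||v|) = -7.5109/(√59.9913·√67.3083) ≈ -0.1182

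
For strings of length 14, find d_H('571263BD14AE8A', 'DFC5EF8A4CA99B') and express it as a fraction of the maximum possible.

Differing positions: 1, 2, 3, 4, 5, 6, 7, 8, 9, 10, 12, 13, 14. Hamming distance = 13. The maximum possible Hamming distance for length-14 strings is 14, so d_H/14 = 13/14 ≈ 0.9286.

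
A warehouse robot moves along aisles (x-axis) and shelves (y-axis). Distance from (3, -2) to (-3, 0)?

Σ|x_i - y_i| = |3 - (-3)| + |-2 - 0| = 6 + 2 = 8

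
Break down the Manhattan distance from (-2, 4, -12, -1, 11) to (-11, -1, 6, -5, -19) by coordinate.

Σ|x_i - y_i| = |-2 - (-11)| + |4 - (-1)| + |-12 - 6| + |-1 - (-5)| + |11 - (-19)| = 9 + 5 + 18 + 4 + 30 = 66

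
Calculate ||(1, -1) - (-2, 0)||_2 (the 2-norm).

(Σ|x_i - y_i|^2)^(1/2) = (|1 - (-2)|^2 + |-1 - 0|^2)^(1/2)
= (3^2 + 1^2)^(1/2) = (9 + 1)^(1/2) = (10)^(1/2) ≈ 3.1623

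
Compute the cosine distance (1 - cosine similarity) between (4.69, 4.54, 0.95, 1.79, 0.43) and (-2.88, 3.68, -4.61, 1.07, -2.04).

With u = (4.69, 4.54, 0.95, 1.79, 0.43), v = (-2.88, 3.68, -4.61, 1.07, -2.04):
u·v = 4.69·(-2.88) + 4.54·3.68 + 0.95·(-4.61) + 1.79·1.07 + 0.43·(-2.04) = (-13.5072) + 16.7072 + (-4.3795) + 1.9153 + (-0.8772) = -0.1414.
|u| = √(4.69² + 4.54² + 0.95² + 1.79² + 0.43²) = √(21.9961 + 20.6116 + 0.9025 + 3.2041 + 0.1849) = √46.8992, |v| = √((-2.88)² + 3.68² + (-4.61)² + 1.07² + (-2.04)²) = √(8.2944 + 13.5424 + 21.2521 + 1.1449 + 4.1616) = √48.3954.
cos θ = (u·v)/(|u||v|) = -0.1414/(√46.8992·√48.3954) ≈ -0.003
Cosine distance = 1 - cos θ ≈ 1 - (-0.003) = 1.003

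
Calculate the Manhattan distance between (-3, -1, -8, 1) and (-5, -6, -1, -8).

Σ|x_i - y_i| = |-3 - (-5)| + |-1 - (-6)| + |-8 - (-1)| + |1 - (-8)| = 2 + 5 + 7 + 9 = 23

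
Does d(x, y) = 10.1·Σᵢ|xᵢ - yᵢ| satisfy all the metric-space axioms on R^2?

Yes. The L1 (Manhattan) norm induces a metric on R^2, and multiplying a metric by a positive constant 10.1 > 0 preserves all four axioms: non-negativity (10.1·||x-y|| ≥ 0), identity (10.1·||x-y|| = 0 ⟺ ||x-y|| = 0 ⟺ x = y), symmetry (||x-y|| = ||y-x||), and the triangle inequality (10.1·||x-z|| ≤ 10.1·||x-y|| + 10.1·||y-z||). So d is a metric.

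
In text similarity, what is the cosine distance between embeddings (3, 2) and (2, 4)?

With u = (3, 2), v = (2, 4):
u·v = 3·2 + 2·4 = 6 + 8 = 14.
|u| = √(3² + 2²) = √13, |v| = √(2² + 4²) = √20, so |u||v| = √(13·20) = √260.
cos θ = (u·v)/(|u||v|) = 14/√260 ≈ 0.8682
Cosine distance = 1 - cos θ ≈ 1 - 0.8682 = 0.1318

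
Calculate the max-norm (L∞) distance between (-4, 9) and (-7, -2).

max(|x_i - y_i|) = max(|-4 - (-7)|, |9 - (-2)|) = max(3, 11) = 11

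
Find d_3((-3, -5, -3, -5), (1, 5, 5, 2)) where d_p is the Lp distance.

(Σ|x_i - y_i|^3)^(1/3) = (|-3 - 1|^3 + |-5 - 5|^3 + |-3 - 5|^3 + |-5 - 2|^3)^(1/3)
= (4^3 + 10^3 + 8^3 + 7^3)^(1/3) = (64 + 1000 + 512 + 343)^(1/3) = (1919)^(1/3) ≈ 12.4268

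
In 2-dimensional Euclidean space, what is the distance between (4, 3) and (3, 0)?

√(Σ(x_i - y_i)²) = √((4 - 3)² + (3 - 0)²)
= √(1² + 3²) = √(1 + 9) = √10 ≈ 3.1623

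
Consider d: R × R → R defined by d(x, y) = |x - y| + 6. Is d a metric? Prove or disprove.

No. d fails identity of indiscernibles (specifically d(x,x) = 0): d(8, 8) = |8 - 8| + 6 = 0 + 6 = 6 ≠ 0.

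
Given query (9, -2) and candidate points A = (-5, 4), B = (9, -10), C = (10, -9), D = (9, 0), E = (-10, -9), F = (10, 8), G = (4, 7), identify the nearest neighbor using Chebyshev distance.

Distances: d(A) = 14, d(B) = 8, d(C) = 7, d(D) = 2, d(E) = 19, d(F) = 10, d(G) = 9. Nearest: D = (9, 0) with distance 2.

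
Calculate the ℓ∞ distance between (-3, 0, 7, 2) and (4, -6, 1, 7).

max(|x_i - y_i|) = max(|-3 - 4|, |0 - (-6)|, |7 - 1|, |2 - 7|) = max(7, 6, 6, 5) = 7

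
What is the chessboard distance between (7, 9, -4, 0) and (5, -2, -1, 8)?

max(|x_i - y_i|) = max(|7 - 5|, |9 - (-2)|, |-4 - (-1)|, |0 - 8|) = max(2, 11, 3, 8) = 11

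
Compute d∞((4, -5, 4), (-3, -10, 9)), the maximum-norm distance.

max(|x_i - y_i|) = max(|4 - (-3)|, |-5 - (-10)|, |4 - 9|) = max(7, 5, 5) = 7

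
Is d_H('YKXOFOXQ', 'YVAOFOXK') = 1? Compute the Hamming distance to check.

Differing positions: 2, 3, 8. Hamming distance = 3, so the claim that d_H = 1 is false.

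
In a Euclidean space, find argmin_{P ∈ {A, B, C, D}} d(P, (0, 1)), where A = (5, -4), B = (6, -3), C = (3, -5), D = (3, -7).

Distances: d(A) ≈ 7.0711, d(B) ≈ 7.2111, d(C) ≈ 6.7082, d(D) ≈ 8.544. Nearest: C = (3, -5) with distance 6.7082.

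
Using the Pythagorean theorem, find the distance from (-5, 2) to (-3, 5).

√(Σ(x_i - y_i)²) = √((-5 - (-3))² + (2 - 5)²)
= √((-2)² + (-3)²) = √(4 + 9) = √13 ≈ 3.6056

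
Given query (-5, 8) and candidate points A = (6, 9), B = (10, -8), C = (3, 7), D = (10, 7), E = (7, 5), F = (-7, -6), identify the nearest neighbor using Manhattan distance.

Distances: d(A) = 12, d(B) = 31, d(C) = 9, d(D) = 16, d(E) = 15, d(F) = 16. Nearest: C = (3, 7) with distance 9.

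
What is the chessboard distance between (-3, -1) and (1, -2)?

max(|x_i - y_i|) = max(|-3 - 1|, |-1 - (-2)|) = max(4, 1) = 4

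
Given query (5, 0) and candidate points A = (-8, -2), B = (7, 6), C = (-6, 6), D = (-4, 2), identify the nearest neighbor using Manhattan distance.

Distances: d(A) = 15, d(B) = 8, d(C) = 17, d(D) = 11. Nearest: B = (7, 6) with distance 8.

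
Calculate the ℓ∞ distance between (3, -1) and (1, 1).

max(|x_i - y_i|) = max(|3 - 1|, |-1 - 1|) = max(2, 2) = 2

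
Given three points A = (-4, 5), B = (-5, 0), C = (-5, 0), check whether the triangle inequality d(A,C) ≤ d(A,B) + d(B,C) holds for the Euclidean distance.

d(A,B) = √(1² + 5²) = √26 ≈ 5.099, d(B,C) = √(0² + 0²) = √0 = 0, d(A,C) = √(1² + 5²) = √26 ≈ 5.099.
d(A,C) ≈ 5.099 ≤ 5.099 + 0 = 5.099. Triangle inequality is satisfied.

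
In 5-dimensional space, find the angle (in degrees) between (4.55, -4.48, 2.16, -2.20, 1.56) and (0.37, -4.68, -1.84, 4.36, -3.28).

With u = (4.55, -4.48, 2.16, -2.20, 1.56), v = (0.37, -4.68, -1.84, 4.36, -3.28):
u·v = 4.55·0.37 + (-4.48)·(-4.68) + 2.16·(-1.84) + (-2.2)·4.36 + 1.56·(-3.28) = 1.6835 + 20.9664 + (-3.9744) + (-9.592) + (-5.1168) = 3.9667.
|u| = √(4.55² + (-4.48)² + 2.16² + (-2.2)² + 1.56²) = √(20.7025 + 20.0704 + 4.6656 + 4.84 + 2.4336) = √52.7121, |v| = √(0.37² + (-4.68)² + (-1.84)² + 4.36² + (-3.28)²) = √(0.1369 + 21.9024 + 3.3856 + 19.0096 + 10.7584) = √55.1929.
cos θ = (u·v)/(|u||v|) = 3.9667/(√52.7121·√55.1929) ≈ 0.073542
θ = arccos(0.073542) ≈ 85.78°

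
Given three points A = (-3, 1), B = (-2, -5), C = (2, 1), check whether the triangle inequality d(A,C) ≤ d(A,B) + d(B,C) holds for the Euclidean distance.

d(A,B) = √(1² + 6²) = √37 ≈ 6.0828, d(B,C) = √(4² + 6²) = √52 ≈ 7.2111, d(A,C) = √(5² + 0²) = √25 = 5.
d(A,C) = 5 ≤ 6.0828 + 7.2111 = 13.2939. Triangle inequality is satisfied.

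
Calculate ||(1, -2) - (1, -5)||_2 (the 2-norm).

(Σ|x_i - y_i|^2)^(1/2) = (|1 - 1|^2 + |-2 - (-5)|^2)^(1/2)
= (0^2 + 3^2)^(1/2) = (0 + 9)^(1/2) = (9)^(1/2) = 3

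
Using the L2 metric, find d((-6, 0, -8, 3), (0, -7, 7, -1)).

√(Σ(x_i - y_i)²) = √((-6 - 0)² + (0 - (-7))² + (-8 - 7)² + (3 - (-1))²)
= √((-6)² + 7² + (-15)² + 4²) = √(36 + 49 + 225 + 16) = √326 ≈ 18.0555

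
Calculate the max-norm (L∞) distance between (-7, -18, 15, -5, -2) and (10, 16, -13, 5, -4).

max(|x_i - y_i|) = max(|-7 - 10|, |-18 - 16|, |15 - (-13)|, |-5 - 5|, |-2 - (-4)|) = max(17, 34, 28, 10, 2) = 34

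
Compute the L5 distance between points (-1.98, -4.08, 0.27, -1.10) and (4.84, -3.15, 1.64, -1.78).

(Σ|x_i - y_i|^5)^(1/5) = (|-1.98 - 4.84|^5 + |-4.08 - (-3.15)|^5 + |0.27 - 1.64|^5 + |-1.1 - (-1.78)|^5)^(1/5)
= (6.82^5 + 0.93^5 + 1.37^5 + 0.68^5)^(1/5) ≈ (14754.4109 + 0.6957 + 4.8262 + 0.1454)^(1/5) = (14760.0782)^(1/5) ≈ 6.8205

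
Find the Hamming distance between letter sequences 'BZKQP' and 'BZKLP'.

Differing positions: 4. Hamming distance = 1.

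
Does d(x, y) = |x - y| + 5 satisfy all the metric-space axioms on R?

No. d fails identity of indiscernibles (specifically d(x,x) = 0): d(0, 0) = |0 - 0| + 5 = 0 + 5 = 5 ≠ 0.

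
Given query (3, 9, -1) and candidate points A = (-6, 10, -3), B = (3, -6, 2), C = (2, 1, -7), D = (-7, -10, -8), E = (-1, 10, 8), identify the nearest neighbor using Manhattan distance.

Distances: d(A) = 12, d(B) = 18, d(C) = 15, d(D) = 36, d(E) = 14. Nearest: A = (-6, 10, -3) with distance 12.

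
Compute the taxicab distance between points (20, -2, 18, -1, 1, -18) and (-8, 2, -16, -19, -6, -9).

Σ|x_i - y_i| = |20 - (-8)| + |-2 - 2| + |18 - (-16)| + |-1 - (-19)| + |1 - (-6)| + |-18 - (-9)| = 28 + 4 + 34 + 18 + 7 + 9 = 100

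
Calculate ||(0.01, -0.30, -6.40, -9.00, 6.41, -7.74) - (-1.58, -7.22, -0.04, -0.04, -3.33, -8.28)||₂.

√(Σ(x_i - y_i)²) = √((0.01 - (-1.58))² + (-0.3 - (-7.22))² + (-6.4 - (-0.04))² + (-9 - (-0.04))² + (6.41 - (-3.33))² + (-7.74 - (-8.28))²)
= √(1.59² + 6.92² + (-6.36)² + (-8.96)² + 9.74² + 0.54²) = √(2.5281 + 47.8864 + 40.4496 + 80.2816 + 94.8676 + 0.2916) = √266.3049 ≈ 16.3189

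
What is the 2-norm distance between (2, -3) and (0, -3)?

(Σ|x_i - y_i|^2)^(1/2) = (|2 - 0|^2 + |-3 - (-3)|^2)^(1/2)
= (2^2 + 0^2)^(1/2) = (4 + 0)^(1/2) = (4)^(1/2) = 2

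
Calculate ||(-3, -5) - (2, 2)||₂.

√(Σ(x_i - y_i)²) = √((-3 - 2)² + (-5 - 2)²)
= √((-5)² + (-7)²) = √(25 + 49) = √74 ≈ 8.6023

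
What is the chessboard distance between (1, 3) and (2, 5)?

max(|x_i - y_i|) = max(|1 - 2|, |3 - 5|) = max(1, 2) = 2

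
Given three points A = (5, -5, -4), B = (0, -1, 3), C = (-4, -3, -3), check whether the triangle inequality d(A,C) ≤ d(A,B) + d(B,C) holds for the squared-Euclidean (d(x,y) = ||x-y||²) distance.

d(A,B) = 5² + 4² + 7² = 90, d(B,C) = 4² + 2² + 6² = 56, d(A,C) = 9² + 2² + 1² = 86.
d(A,C) = 86 ≤ 90 + 56 = 146. Triangle inequality is satisfied.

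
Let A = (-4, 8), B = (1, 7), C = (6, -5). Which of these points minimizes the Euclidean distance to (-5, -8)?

Distances: d(A) ≈ 16.0312, d(B) ≈ 16.1555, d(C) ≈ 11.4018. Nearest: C = (6, -5) with distance 11.4018.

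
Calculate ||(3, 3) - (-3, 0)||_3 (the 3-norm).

(Σ|x_i - y_i|^3)^(1/3) = (|3 - (-3)|^3 + |3 - 0|^3)^(1/3)
= (6^3 + 3^3)^(1/3) = (216 + 27)^(1/3) = (243)^(1/3) ≈ 6.2403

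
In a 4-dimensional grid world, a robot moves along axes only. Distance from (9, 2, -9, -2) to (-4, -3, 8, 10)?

Σ|x_i - y_i| = |9 - (-4)| + |2 - (-3)| + |-9 - 8| + |-2 - 10| = 13 + 5 + 17 + 12 = 47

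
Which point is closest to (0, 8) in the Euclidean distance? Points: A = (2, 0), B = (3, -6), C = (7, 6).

Distances: d(A) ≈ 8.2462, d(B) ≈ 14.3178, d(C) ≈ 7.2801. Nearest: C = (7, 6) with distance 7.2801.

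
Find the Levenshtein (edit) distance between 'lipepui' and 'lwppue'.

Let D[i][j] be the edit distance between the first i characters of 'lipepui' and the first j characters of 'lwppue', with D[i][0] = i, D[0][j] = j, and D[i][j] = D[i-1][j-1] if the characters match, else 1 + min(D[i-1][j], D[i][j-1], D[i-1][j-1]). Filling the table (rows: prefixes of 'lipepui', columns: prefixes of 'lwppue'):
     ε  l  w  p  p  u  e
  ε  0  1  2  3  4  5  6
  l  1  0  1  2  3  4  5
  i  2  1  1  2  3  4  5
  p  3  2  2  1  2  3  4
  e  4  3  3  2  2  3  3
  p  5  4  4  3  2  3  4
  u  6  5  5  4  3  2  3
  i  7  6  6  5  4  3  3
The bottom-right entry gives D[7][6] = 3, so no sequence of fewer than 3 edits works. Backtracking through the table gives one optimal edit sequence (3 edits):
  lipepui → lwpepui (sub i→w @2)
  lwpepui → lwppui (del e @4)
  lwppui → lwppue (sub i→e @6)
Edit distance = 3.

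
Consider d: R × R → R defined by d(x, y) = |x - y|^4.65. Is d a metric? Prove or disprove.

No. d(x,y) = |x-y|^4.65 fails the triangle inequality since p = 4.65 > 1. Counterexample: x = -4, y = 2, z = 14. d(x,z) = |-4 - 14|^4.65 = 18^4.65 ≈ 687095.5704, but d(x,y) + d(y,z) = 6^4.65 + 12^4.65 ≈ 4153.3958 + 104278.0243 = 108431.4201. Since 687095.5704 > 108431.4201, the triangle inequality is violated.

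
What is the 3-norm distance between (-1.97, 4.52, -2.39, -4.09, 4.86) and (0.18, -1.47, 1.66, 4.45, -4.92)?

(Σ|x_i - y_i|^3)^(1/3) = (|-1.97 - 0.18|^3 + |4.52 - (-1.47)|^3 + |-2.39 - 1.66|^3 + |-4.09 - 4.45|^3 + |4.86 - (-4.92)|^3)^(1/3)
= (2.15^3 + 5.99^3 + 4.05^3 + 8.54^3 + 9.78^3)^(1/3) ≈ (9.9384 + 214.9218 + 66.4301 + 622.8359 + 935.4414)^(1/3) = (1849.5676)^(1/3) ≈ 12.2751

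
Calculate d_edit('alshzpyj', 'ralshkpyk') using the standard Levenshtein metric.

Let D[i][j] be the edit distance between the first i characters of 'alshzpyj' and the first j characters of 'ralshkpyk', with D[i][0] = i, D[0][j] = j, and D[i][j] = D[i-1][j-1] if the characters match, else 1 + min(D[i-1][j], D[i][j-1], D[i-1][j-1]). Filling the table (rows: prefixes of 'alshzpyj', columns: prefixes of 'ralshkpyk'):
     ε  r  a  l  s  h  k  p  y  k
  ε  0  1  2  3  4  5  6  7  8  9
  a  1  1  1  2  3  4  5  6  7  8
  l  2  2  2  1  2  3  4  5  6  7
  s  3  3  3  2  1  2  3  4  5  6
  h  4  4  4  3  2  1  2  3  4  5
  z  5  5  5  4  3  2  2  3  4  5
  p  6  6  6  5  4  3  3  2  3  4
  y  7  7  7  6  5  4  4  3  2  3
  j  8  8  8  7  6  5  5  4  3  3
The bottom-right entry gives D[8][9] = 3, so no sequence of fewer than 3 edits works. Backtracking through the table gives one optimal edit sequence (3 edits):
  alshzpyj → ralshzpyj (ins r @1)
  ralshzpyj → ralshkpyj (sub z→k @6)
  ralshkpyj → ralshkpyk (sub j→k @9)
Edit distance = 3.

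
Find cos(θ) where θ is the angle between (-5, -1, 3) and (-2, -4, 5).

With u = (-5, -1, 3), v = (-2, -4, 5):
u·v = (-5)·(-2) + (-1)·(-4) + 3·5 = 10 + 4 + 15 = 29.
|u| = √((-5)² + (-1)² + 3²) = √35, |v| = √((-2)² + (-4)² + 5²) = √45, so |u||v| = √(35·45) = √1575.
cos θ = (u·v)/(|u||v|) = 29/√1575 ≈ 0.7307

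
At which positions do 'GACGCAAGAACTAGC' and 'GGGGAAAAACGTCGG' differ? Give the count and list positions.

Differing positions: 2, 3, 5, 8, 10, 11, 13, 15. Hamming distance = 8.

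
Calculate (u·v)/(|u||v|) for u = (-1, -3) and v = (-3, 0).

With u = (-1, -3), v = (-3, 0):
u·v = (-1)·(-3) + (-3)·0 = 3 + 0 = 3.
|u| = √((-1)² + (-3)²) = √10, |v| = √((-3)² + 0²) = √9, so |u||v| = √(10·9) = √90.
cos θ = (u·v)/(|u||v|) = 3/√90 ≈ 0.3162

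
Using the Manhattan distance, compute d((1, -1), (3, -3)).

Σ|x_i - y_i| = |1 - 3| + |-1 - (-3)| = 2 + 2 = 4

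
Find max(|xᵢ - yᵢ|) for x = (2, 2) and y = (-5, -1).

max(|x_i - y_i|) = max(|2 - (-5)|, |2 - (-1)|) = max(7, 3) = 7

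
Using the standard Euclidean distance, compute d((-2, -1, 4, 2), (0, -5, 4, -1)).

(Σ|x_i - y_i|^2)^(1/2) = (|-2 - 0|^2 + |-1 - (-5)|^2 + |4 - 4|^2 + |2 - (-1)|^2)^(1/2)
= (2^2 + 4^2 + 0^2 + 3^2)^(1/2) = (4 + 16 + 0 + 9)^(1/2) = (29)^(1/2) ≈ 5.3852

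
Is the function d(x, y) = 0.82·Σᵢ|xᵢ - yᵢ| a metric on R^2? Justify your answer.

Yes. The L1 (Manhattan) norm induces a metric on R^2, and multiplying a metric by a positive constant 0.82 > 0 preserves all four axioms: non-negativity (0.82·||x-y|| ≥ 0), identity (0.82·||x-y|| = 0 ⟺ ||x-y|| = 0 ⟺ x = y), symmetry (||x-y|| = ||y-x||), and the triangle inequality (0.82·||x-z|| ≤ 0.82·||x-y|| + 0.82·||y-z||). So d is a metric.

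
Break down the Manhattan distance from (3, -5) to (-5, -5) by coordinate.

Σ|x_i - y_i| = |3 - (-5)| + |-5 - (-5)| = 8 + 0 = 8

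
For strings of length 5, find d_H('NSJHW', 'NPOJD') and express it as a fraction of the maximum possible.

Differing positions: 2, 3, 4, 5. Hamming distance = 4. The maximum possible Hamming distance for length-5 strings is 5, so d_H/5 = 4/5 = 0.8.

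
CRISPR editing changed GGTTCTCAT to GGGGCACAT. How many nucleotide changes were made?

Differing positions: 3, 4, 6. Hamming distance = 3.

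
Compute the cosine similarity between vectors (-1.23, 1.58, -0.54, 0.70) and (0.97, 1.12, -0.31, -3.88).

With u = (-1.23, 1.58, -0.54, 0.70), v = (0.97, 1.12, -0.31, -3.88):
u·v = (-1.23)·0.97 + 1.58·1.12 + (-0.54)·(-0.31) + 0.7·(-3.88) = (-1.1931) + 1.7696 + 0.1674 + (-2.716) = -1.9721.
|u| = √((-1.23)² + 1.58² + (-0.54)² + 0.7²) = √(1.5129 + 2.4964 + 0.2916 + 0.49) = √4.7909, |v| = √(0.97² + 1.12² + (-0.31)² + (-3.88)²) = √(0.9409 + 1.2544 + 0.0961 + 15.0544) = √17.3458.
cos θ = (u·v)/(|u||v|) = -1.9721/(√4.7909·√17.3458) ≈ -0.2163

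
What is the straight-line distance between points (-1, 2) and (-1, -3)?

√(Σ(x_i - y_i)²) = √((-1 - (-1))² + (2 - (-3))²)
= √(0² + 5²) = √(0 + 25) = √25 = 5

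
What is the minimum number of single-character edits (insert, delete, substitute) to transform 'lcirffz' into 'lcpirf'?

Let D[i][j] be the edit distance between the first i characters of 'lcirffz' and the first j characters of 'lcpirf', with D[i][0] = i, D[0][j] = j, and D[i][j] = D[i-1][j-1] if the characters match, else 1 + min(D[i-1][j], D[i][j-1], D[i-1][j-1]). Filling the table (rows: prefixes of 'lcirffz', columns: prefixes of 'lcpirf'):
     ε  l  c  p  i  r  f
  ε  0  1  2  3  4  5  6
  l  1  0  1  2  3  4  5
  c  2  1  0  1  2  3  4
  i  3  2  1  1  1  2  3
  r  4  3  2  2  2  1  2
  f  5  4  3  3  3  2  1
  f  6  5  4  4  4  3  2
  z  7  6  5  5  5  4  3
The bottom-right entry gives D[7][6] = 3, so no sequence of fewer than 3 edits works. Backtracking through the table gives one optimal edit sequence (3 edits):
  lcirffz → lcpirffz (ins p @3)
  lcpirffz → lcpirfz (del f @6)
  lcpirfz → lcpirf (del z @7)
Edit distance = 3.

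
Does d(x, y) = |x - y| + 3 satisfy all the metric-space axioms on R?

No. d fails identity of indiscernibles (specifically d(x,x) = 0): d(0, 0) = |0 - 0| + 3 = 0 + 3 = 3 ≠ 0.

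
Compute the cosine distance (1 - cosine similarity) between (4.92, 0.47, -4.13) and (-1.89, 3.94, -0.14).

With u = (4.92, 0.47, -4.13), v = (-1.89, 3.94, -0.14):
u·v = 4.92·(-1.89) + 0.47·3.94 + (-4.13)·(-0.14) = (-9.2988) + 1.8518 + 0.5782 = -6.8688.
|u| = √(4.92² + 0.47² + (-4.13)²) = √(24.2064 + 0.2209 + 17.0569) = √41.4842, |v| = √((-1.89)² + 3.94² + (-0.14)²) = √(3.5721 + 15.5236 + 0.0196) = √19.1153.
cos θ = (u·v)/(|u||v|) = -6.8688/(√41.4842·√19.1153) ≈ -0.2439
Cosine distance = 1 - cos θ ≈ 1 - (-0.2439) = 1.2439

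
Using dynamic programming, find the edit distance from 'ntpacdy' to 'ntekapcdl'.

Let D[i][j] be the edit distance between the first i characters of 'ntpacdy' and the first j characters of 'ntekapcdl', with D[i][0] = i, D[0][j] = j, and D[i][j] = D[i-1][j-1] if the characters match, else 1 + min(D[i-1][j], D[i][j-1], D[i-1][j-1]). Filling the table (rows: prefixes of 'ntpacdy', columns: prefixes of 'ntekapcdl'):
     ε  n  t  e  k  a  p  c  d  l
  ε  0  1  2  3  4  5  6  7  8  9
  n  1  0  1  2  3  4  5  6  7  8
  t  2  1  0  1  2  3  4  5  6  7
  p  3  2  1  1  2  3  3  4  5  6
  a  4  3  2  2  2  2  3  4  5  6
  c  5  4  3  3  3  3  3  3  4  5
  d  6  5  4  4  4  4  4  4  3  4
  y  7  6  5  5  5  5  5  5  4  4
The bottom-right entry gives D[7][9] = 4, so no sequence of fewer than 4 edits works. Backtracking through the table gives one optimal edit sequence (4 edits):
  ntpacdy → ntepacdy (ins e @3)
  ntepacdy → ntekacdy (sub p→k @4)
  ntekacdy → ntekapcdy (ins p @6)
  ntekapcdy → ntekapcdl (sub y→l @9)
Edit distance = 4.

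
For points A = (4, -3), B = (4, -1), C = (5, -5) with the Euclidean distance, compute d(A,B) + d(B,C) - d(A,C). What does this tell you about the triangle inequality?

d(A,B) = √(0² + 2²) = √4 = 2, d(B,C) = √(1² + 4²) = √17 ≈ 4.1231, d(A,C) = √(1² + 2²) = √5 ≈ 2.2361.
d(A,B) + d(B,C) - d(A,C) = 2 + 4.1231 - 2.2361 = 6.1231 - 2.2361 = 3.887 (to 4 decimal places). This is ≥ 0, so the triangle inequality holds for these points.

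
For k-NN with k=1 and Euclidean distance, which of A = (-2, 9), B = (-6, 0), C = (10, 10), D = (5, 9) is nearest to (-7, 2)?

Distances: d(A) ≈ 8.6023, d(B) ≈ 2.2361, d(C) ≈ 18.7883, d(D) ≈ 13.8924. Nearest: B = (-6, 0) with distance 2.2361.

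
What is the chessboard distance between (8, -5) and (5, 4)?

max(|x_i - y_i|) = max(|8 - 5|, |-5 - 4|) = max(3, 9) = 9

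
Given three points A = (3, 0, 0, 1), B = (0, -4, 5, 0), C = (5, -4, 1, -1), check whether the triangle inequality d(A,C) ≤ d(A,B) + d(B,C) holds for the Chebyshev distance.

d(A,B) = max(3, 4, 5, 1) = 5, d(B,C) = max(5, 0, 4, 1) = 5, d(A,C) = max(2, 4, 1, 2) = 4.
d(A,C) = 4 ≤ 5 + 5 = 10. Triangle inequality is satisfied.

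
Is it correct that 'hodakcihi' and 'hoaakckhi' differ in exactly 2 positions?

Differing positions: 3, 7. Hamming distance = 2, so the claim is true.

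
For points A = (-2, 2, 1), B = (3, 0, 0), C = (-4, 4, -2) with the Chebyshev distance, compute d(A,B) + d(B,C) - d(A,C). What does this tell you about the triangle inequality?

d(A,B) = max(5, 2, 1) = 5, d(B,C) = max(7, 4, 2) = 7, d(A,C) = max(2, 2, 3) = 3.
d(A,B) + d(B,C) - d(A,C) = 5 + 7 - 3 = 12 - 3 = 9. This is ≥ 0, so the triangle inequality holds for these points.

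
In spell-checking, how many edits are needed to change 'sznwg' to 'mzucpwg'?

Let D[i][j] be the edit distance between the first i characters of 'sznwg' and the first j characters of 'mzucpwg', with D[i][0] = i, D[0][j] = j, and D[i][j] = D[i-1][j-1] if the characters match, else 1 + min(D[i-1][j], D[i][j-1], D[i-1][j-1]). Filling the table (rows: prefixes of 'sznwg', columns: prefixes of 'mzucpwg'):
     ε  m  z  u  c  p  w  g
  ε  0  1  2  3  4  5  6  7
  s  1  1  2  3  4  5  6  7
  z  2  2  1  2  3  4  5  6
  n  3  3  2  2  3  4  5  6
  w  4  4  3  3  3  4  4  5
  g  5  5  4  4  4  4  5  4
The bottom-right entry gives D[5][7] = 4, so no sequence of fewer than 4 edits works. Backtracking through the table gives one optimal edit sequence (4 edits):
  sznwg → mznwg (sub s→m @1)
  mznwg → mzunwg (ins u @3)
  mzunwg → mzucnwg (ins c @4)
  mzucnwg → mzucpwg (sub n→p @5)
Edit distance = 4.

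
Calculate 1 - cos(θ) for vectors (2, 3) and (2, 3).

With u = (2, 3), v = (2, 3):
u·v = 2·2 + 3·3 = 4 + 9 = 13.
|u| = √(2² + 3²) = √13, |v| = √(2² + 3²) = √13, so |u||v| = √(13·13) = √169 = 13.
cos θ = (u·v)/(|u||v|) = 13/13 = 1
Cosine distance = 1 - cos θ = 1 - 1 = 0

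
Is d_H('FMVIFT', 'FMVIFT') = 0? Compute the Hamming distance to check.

Differing positions: none. Hamming distance = 0, so the claim is true.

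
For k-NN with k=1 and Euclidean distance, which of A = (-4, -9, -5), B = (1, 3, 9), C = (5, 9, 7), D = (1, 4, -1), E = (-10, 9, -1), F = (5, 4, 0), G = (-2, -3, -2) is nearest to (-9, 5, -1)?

Distances: d(A) ≈ 15.3948, d(B) ≈ 14.2829, d(C) ≈ 16.6132, d(D) ≈ 10.0499, d(E) ≈ 4.1231, d(F) ≈ 14.0712, d(G) ≈ 10.6771. Nearest: E = (-10, 9, -1) with distance 4.1231.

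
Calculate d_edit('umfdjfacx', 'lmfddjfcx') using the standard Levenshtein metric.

Let D[i][j] be the edit distance between the first i characters of 'umfdjfacx' and the first j characters of 'lmfddjfcx', with D[i][0] = i, D[0][j] = j, and D[i][j] = D[i-1][j-1] if the characters match, else 1 + min(D[i-1][j], D[i][j-1], D[i-1][j-1]). Filling the table (rows: prefixes of 'umfdjfacx', columns: prefixes of 'lmfddjfcx'):
     ε  l  m  f  d  d  j  f  c  x
  ε  0  1  2  3  4  5  6  7  8  9
  u  1  1  2  3  4  5  6  7  8  9
  m  2  2  1  2  3  4  5  6  7  8
  f  3  3  2  1  2  3  4  5  6  7
  d  4  4  3  2  1  2  3  4  5  6
  j  5  5  4  3  2  2  2  3  4  5
  f  6  6  5  4  3  3  3  2  3  4
  a  7  7  6  5  4  4  4  3  3  4
  c  8  8  7  6  5  5  5  4  3  4
  x  9  9  8  7  6  6  6  5  4  3
The bottom-right entry gives D[9][9] = 3, so no sequence of fewer than 3 edits works. Backtracking through the table gives one optimal edit sequence (3 edits):
  umfdjfacx → lmfdjfacx (sub u→l @1)
  lmfdjfacx → lmfddjfacx (ins d @4)
  lmfddjfacx → lmfddjfcx (del a @8)
Edit distance = 3.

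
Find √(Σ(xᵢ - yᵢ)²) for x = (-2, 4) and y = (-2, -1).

√(Σ(x_i - y_i)²) = √((-2 - (-2))² + (4 - (-1))²)
= √(0² + 5²) = √(0 + 25) = √25 = 5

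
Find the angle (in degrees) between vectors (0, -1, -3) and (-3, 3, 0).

With u = (0, -1, -3), v = (-3, 3, 0):
u·v = 0·(-3) + (-1)·3 + (-3)·0 = 0 + (-3) + 0 = -3.
|u| = √(0² + (-1)² + (-3)²) = √10, |v| = √((-3)² + 3² + 0²) = √18, so |u||v| = √(10·18) = √180.
cos θ = (u·v)/(|u||v|) = -3/√180 ≈ -0.223607
θ = arccos(-0.223607) ≈ 102.92°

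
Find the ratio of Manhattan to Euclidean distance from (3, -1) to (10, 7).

L1 = |3 - 10| + |-1 - 7| = 7 + 8 = 15
L2 = √(7² + 8²) = √113 ≈ 10.6301
L1 ≥ L2 always (equality iff movement is along one axis); L1 > L2 here.
Ratio L1/L2 = 15/√113 ≈ 1.4111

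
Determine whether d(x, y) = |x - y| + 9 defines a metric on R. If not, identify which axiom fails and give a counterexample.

No. d fails identity of indiscernibles (specifically d(x,x) = 0): d(-7, -7) = |-7 - (-7)| + 9 = 0 + 9 = 9 ≠ 0.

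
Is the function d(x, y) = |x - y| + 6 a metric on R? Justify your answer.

No. d fails identity of indiscernibles (specifically d(x,x) = 0): d(-7, -7) = |-7 - (-7)| + 6 = 0 + 6 = 6 ≠ 0.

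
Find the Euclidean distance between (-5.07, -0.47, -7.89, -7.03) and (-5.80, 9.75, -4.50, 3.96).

√(Σ(x_i - y_i)²) = √((-5.07 - (-5.8))² + (-0.47 - 9.75)² + (-7.89 - (-4.5))² + (-7.03 - 3.96)²)
= √(0.73² + (-10.22)² + (-3.39)² + (-10.99)²) = √(0.5329 + 104.4484 + 11.4921 + 120.7801) = √237.2535 ≈ 15.403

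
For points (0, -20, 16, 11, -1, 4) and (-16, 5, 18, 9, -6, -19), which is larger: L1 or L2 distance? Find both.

L1 = |0 - (-16)| + |-20 - 5| + |16 - 18| + |11 - 9| + |-1 - (-6)| + |4 - (-19)| = 16 + 25 + 2 + 2 + 5 + 23 = 73
L2 = √(16² + 25² + 2² + 2² + 5² + 23²) = √1443 ≈ 37.9868
L1 ≥ L2 always (equality iff movement is along one axis); L1 > L2 here.
Ratio L1/L2 = 73/√1443 ≈ 1.9217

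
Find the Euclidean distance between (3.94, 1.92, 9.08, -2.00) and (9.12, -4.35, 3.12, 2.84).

√(Σ(x_i - y_i)²) = √((3.94 - 9.12)² + (1.92 - (-4.35))² + (9.08 - 3.12)² + (-2 - 2.84)²)
= √((-5.18)² + 6.27² + 5.96² + (-4.84)²) = √(26.8324 + 39.3129 + 35.5216 + 23.4256) = √125.0925 ≈ 11.1845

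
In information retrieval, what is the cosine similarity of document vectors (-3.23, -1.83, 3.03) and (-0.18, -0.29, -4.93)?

With u = (-3.23, -1.83, 3.03), v = (-0.18, -0.29, -4.93):
u·v = (-3.23)·(-0.18) + (-1.83)·(-0.29) + 3.03·(-4.93) = 0.5814 + 0.5307 + (-14.9379) = -13.8258.
|u| = √((-3.23)² + (-1.83)² + 3.03²) = √(10.4329 + 3.3489 + 9.1809) = √22.9627, |v| = √((-0.18)² + (-0.29)² + (-4.93)²) = √(0.0324 + 0.0841 + 24.3049) = √24.4214.
cos θ = (u·v)/(|u||v|) = -13.8258/(√22.9627·√24.4214) ≈ -0.5838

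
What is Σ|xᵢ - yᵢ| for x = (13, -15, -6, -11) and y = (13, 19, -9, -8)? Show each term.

Σ|x_i - y_i| = |13 - 13| + |-15 - 19| + |-6 - (-9)| + |-11 - (-8)| = 0 + 34 + 3 + 3 = 40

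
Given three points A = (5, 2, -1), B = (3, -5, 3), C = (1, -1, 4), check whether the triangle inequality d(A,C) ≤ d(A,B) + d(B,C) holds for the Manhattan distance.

d(A,B) = 2 + 7 + 4 = 13, d(B,C) = 2 + 4 + 1 = 7, d(A,C) = 4 + 3 + 5 = 12.
d(A,C) = 12 ≤ 13 + 7 = 20. Triangle inequality is satisfied.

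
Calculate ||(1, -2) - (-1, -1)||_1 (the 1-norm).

Σ|x_i - y_i| = |1 - (-1)| + |-2 - (-1)| = 2 + 1 = 3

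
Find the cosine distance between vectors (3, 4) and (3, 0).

With u = (3, 4), v = (3, 0):
u·v = 3·3 + 4·0 = 9 + 0 = 9.
|u| = √(3² + 4²) = √25, |v| = √(3² + 0²) = √9, so |u||v| = √(25·9) = √225 = 15.
cos θ = (u·v)/(|u||v|) = 9/15 = 0.6
Cosine distance = 1 - cos θ = 1 - 0.6 = 0.4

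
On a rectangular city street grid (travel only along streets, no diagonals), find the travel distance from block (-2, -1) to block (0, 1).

Σ|x_i - y_i| = |-2 - 0| + |-1 - 1| = 2 + 2 = 4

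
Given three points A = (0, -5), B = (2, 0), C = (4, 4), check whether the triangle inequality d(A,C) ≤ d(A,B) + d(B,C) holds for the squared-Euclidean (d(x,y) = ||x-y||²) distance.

d(A,B) = 2² + 5² = 29, d(B,C) = 2² + 4² = 20, d(A,C) = 4² + 9² = 97.
d(A,C) = 97 > 29 + 20 = 49. Triangle inequality is VIOLATED. (Squared-Euclidean is not a metric — this is a counterexample.)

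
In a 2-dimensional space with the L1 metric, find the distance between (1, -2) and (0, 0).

Σ|x_i - y_i| = |1 - 0| + |-2 - 0| = 1 + 2 = 3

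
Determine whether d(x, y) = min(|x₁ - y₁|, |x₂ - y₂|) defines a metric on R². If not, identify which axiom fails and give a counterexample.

No. d fails identity of indiscernibles: take x = (-1, 0) and y = (-1, 7). Then d(x,y) = min(|-1 - (-1)|, |0 - 7|) = min(0, 7) = 0, yet x ≠ y.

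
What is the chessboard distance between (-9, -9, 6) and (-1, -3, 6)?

max(|x_i - y_i|) = max(|-9 - (-1)|, |-9 - (-3)|, |6 - 6|) = max(8, 6, 0) = 8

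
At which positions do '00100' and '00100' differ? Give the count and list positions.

Differing positions: none. Hamming distance = 0.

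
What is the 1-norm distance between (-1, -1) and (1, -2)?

Σ|x_i - y_i| = |-1 - 1| + |-1 - (-2)| = 2 + 1 = 3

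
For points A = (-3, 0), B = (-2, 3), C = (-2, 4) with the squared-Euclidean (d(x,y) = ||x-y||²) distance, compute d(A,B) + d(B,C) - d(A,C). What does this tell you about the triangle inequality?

d(A,B) = 1² + 3² = 10, d(B,C) = 0² + 1² = 1, d(A,C) = 1² + 4² = 17.
d(A,B) + d(B,C) - d(A,C) = 10 + 1 - 17 = 11 - 17 = -6. This is < 0, so the triangle inequality FAILS for these points (squared-Euclidean is not a metric).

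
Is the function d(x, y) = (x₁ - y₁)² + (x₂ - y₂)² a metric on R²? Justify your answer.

No. The squared Euclidean distance fails the triangle inequality. Counterexample: x = (0, 0), y = (3, 1), z = (6, 2). d(x,z) = 6² + 2² = 40, but d(x,y) + d(y,z) = (3² + 1²) + (3² + 1²) = 10 + 10 = 20. Since 40 > 20, the triangle inequality is violated. (Note: √d, the ordinary Euclidean distance, IS a metric.)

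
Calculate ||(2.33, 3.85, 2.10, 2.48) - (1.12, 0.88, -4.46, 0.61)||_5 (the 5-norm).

(Σ|x_i - y_i|^5)^(1/5) = (|2.33 - 1.12|^5 + |3.85 - 0.88|^5 + |2.1 - (-4.46)|^5 + |2.48 - 0.61|^5)^(1/5)
= (1.21^5 + 2.97^5 + 6.56^5 + 1.87^5)^(1/5) ≈ (2.5937 + 231.0906 + 12148.4032 + 22.8669)^(1/5) = (12404.9544)^(1/5) ≈ 6.5875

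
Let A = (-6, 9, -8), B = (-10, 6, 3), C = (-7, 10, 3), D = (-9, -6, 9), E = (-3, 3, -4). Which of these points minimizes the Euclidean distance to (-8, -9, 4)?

Distances: d(A) ≈ 21.7256, d(B) ≈ 15.1658, d(C) ≈ 19.0526, d(D) ≈ 5.9161, d(E) ≈ 15.2643. Nearest: D = (-9, -6, 9) with distance 5.9161.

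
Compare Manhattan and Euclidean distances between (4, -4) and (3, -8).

L1 = |4 - 3| + |-4 - (-8)| = 1 + 4 = 5
L2 = √(1² + 4²) = √17 ≈ 4.1231
L1 ≥ L2 always (equality iff movement is along one axis); L1 > L2 here.
Ratio L1/L2 = 5/√17 ≈ 1.2127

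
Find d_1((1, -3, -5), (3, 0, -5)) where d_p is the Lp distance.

Σ|x_i - y_i| = |1 - 3| + |-3 - 0| + |-5 - (-5)| = 2 + 3 + 0 = 5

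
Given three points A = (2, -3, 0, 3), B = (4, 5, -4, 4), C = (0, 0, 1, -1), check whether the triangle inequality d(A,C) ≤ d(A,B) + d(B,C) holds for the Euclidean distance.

d(A,B) = √(2² + 8² + 4² + 1²) = √85 ≈ 9.2195, d(B,C) = √(4² + 5² + 5² + 5²) = √91 ≈ 9.5394, d(A,C) = √(2² + 3² + 1² + 4²) = √30 ≈ 5.4772.
d(A,C) ≈ 5.4772 ≤ 9.2195 + 9.5394 = 18.7589. Triangle inequality is satisfied.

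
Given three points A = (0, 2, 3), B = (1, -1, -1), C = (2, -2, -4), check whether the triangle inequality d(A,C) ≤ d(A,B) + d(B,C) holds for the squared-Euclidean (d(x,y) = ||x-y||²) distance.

d(A,B) = 1² + 3² + 4² = 26, d(B,C) = 1² + 1² + 3² = 11, d(A,C) = 2² + 4² + 7² = 69.
d(A,C) = 69 > 26 + 11 = 37. Triangle inequality is VIOLATED. (Squared-Euclidean is not a metric — this is a counterexample.)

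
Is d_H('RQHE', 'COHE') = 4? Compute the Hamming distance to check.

Differing positions: 1, 2. Hamming distance = 2, so the claim that d_H = 4 is false.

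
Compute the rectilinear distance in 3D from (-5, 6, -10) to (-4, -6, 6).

Σ|x_i - y_i| = |-5 - (-4)| + |6 - (-6)| + |-10 - 6| = 1 + 12 + 16 = 29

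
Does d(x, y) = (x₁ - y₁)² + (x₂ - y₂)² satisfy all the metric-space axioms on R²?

No. The squared Euclidean distance fails the triangle inequality. Counterexample: x = (0, 0), y = (2, 5), z = (4, 10). d(x,z) = 4² + 10² = 116, but d(x,y) + d(y,z) = (2² + 5²) + (2² + 5²) = 29 + 29 = 58. Since 116 > 58, the triangle inequality is violated. (Note: √d, the ordinary Euclidean distance, IS a metric.)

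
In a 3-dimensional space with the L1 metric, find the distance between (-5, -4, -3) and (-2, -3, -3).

Σ|x_i - y_i| = |-5 - (-2)| + |-4 - (-3)| + |-3 - (-3)| = 3 + 1 + 0 = 4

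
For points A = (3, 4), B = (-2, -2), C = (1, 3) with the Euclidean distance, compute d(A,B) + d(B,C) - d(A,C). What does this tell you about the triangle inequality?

d(A,B) = √(5² + 6²) = √61 ≈ 7.8102, d(B,C) = √(3² + 5²) = √34 ≈ 5.831, d(A,C) = √(2² + 1²) = √5 ≈ 2.2361.
d(A,B) + d(B,C) - d(A,C) = 7.8102 + 5.831 - 2.2361 = 13.6412 - 2.2361 = 11.4051 (to 4 decimal places). This is ≥ 0, so the triangle inequality holds for these points.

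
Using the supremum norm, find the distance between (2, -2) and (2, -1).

max(|x_i - y_i|) = max(|2 - 2|, |-2 - (-1)|) = max(0, 1) = 1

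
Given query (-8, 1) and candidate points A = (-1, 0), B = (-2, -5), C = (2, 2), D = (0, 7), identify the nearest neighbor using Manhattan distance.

Distances: d(A) = 8, d(B) = 12, d(C) = 11, d(D) = 14. Nearest: A = (-1, 0) with distance 8.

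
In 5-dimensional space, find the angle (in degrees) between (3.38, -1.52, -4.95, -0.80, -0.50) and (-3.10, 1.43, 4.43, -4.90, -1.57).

With u = (3.38, -1.52, -4.95, -0.80, -0.50), v = (-3.10, 1.43, 4.43, -4.90, -1.57):
u·v = 3.38·(-3.1) + (-1.52)·1.43 + (-4.95)·4.43 + (-0.8)·(-4.9) + (-0.5)·(-1.57) = (-10.478) + (-2.1736) + (-21.9285) + 3.92 + 0.785 = -29.8751.
|u| = √(3.38² + (-1.52)² + (-4.95)² + (-0.8)² + (-0.5)²) = √(11.4244 + 2.3104 + 24.5025 + 0.64 + 0.25) = √39.1273, |v| = √((-3.1)² + 1.43² + 4.43² + (-4.9)² + (-1.57)²) = √(9.61 + 2.0449 + 19.6249 + 24.01 + 2.4649) = √57.7547.
cos θ = (u·v)/(|u||v|) = -29.8751/(√39.1273·√57.7547) ≈ -0.628457
θ = arccos(-0.628457) ≈ 128.94°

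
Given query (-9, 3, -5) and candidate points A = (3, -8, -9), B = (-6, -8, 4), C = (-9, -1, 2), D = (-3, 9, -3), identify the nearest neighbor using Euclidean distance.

Distances: d(A) ≈ 16.7631, d(B) ≈ 14.5258, d(C) ≈ 8.0623, d(D) ≈ 8.7178. Nearest: C = (-9, -1, 2) with distance 8.0623.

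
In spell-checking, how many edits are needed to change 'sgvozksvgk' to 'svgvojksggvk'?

Let D[i][j] be the edit distance between the first i characters of 'sgvozksvgk' and the first j characters of 'svgvojksggvk', with D[i][0] = i, D[0][j] = j, and D[i][j] = D[i-1][j-1] if the characters match, else 1 + min(D[i-1][j], D[i][j-1], D[i-1][j-1]). Filling the table (rows: prefixes of 'sgvozksvgk', columns: prefixes of 'svgvojksggvk'):
     ε  s  v  g  v  o  j  k  s  g  g  v  k
  ε  0  1  2  3  4  5  6  7  8  9 10 11 12
  s  1  0  1  2  3  4  5  6  7  8  9 10 11
  g  2  1  1  1  2  3  4  5  6  7  8  9 10
  v  3  2  1  2  1  2  3  4  5  6  7  8  9
  o  4  3  2  2  2  1  2  3  4  5  6  7  8
  z  5  4  3  3  3  2  2  3  4  5  6  7  8
  k  6  5  4  4  4  3  3  2  3  4  5  6  7
  s  7  6  5  5  5  4  4  3  2  3  4  5  6
  v  8  7  6  6  5  5  5  4  3  3  4  4  5
  g  9  8  7  6  6  6  6  5  4  3  3  4  5
  k 10  9  8  7  7  7  7  6  5  4  4  4  4
The bottom-right entry gives D[10][12] = 4, so no sequence of fewer than 4 edits works. Backtracking through the table gives one optimal edit sequence (4 edits):
  sgvozksvgk → svgvozksvgk (ins v @2)
  svgvozksvgk → svgvojksvgk (sub z→j @6)
  svgvojksvgk → svgvojksggk (sub v→g @9)
  svgvojksggk → svgvojksggvk (ins v @11)
Edit distance = 4.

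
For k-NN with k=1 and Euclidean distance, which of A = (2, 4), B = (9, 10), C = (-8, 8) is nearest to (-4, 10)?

Distances: d(A) ≈ 8.4853, d(B) = 13, d(C) ≈ 4.4721. Nearest: C = (-8, 8) with distance 4.4721.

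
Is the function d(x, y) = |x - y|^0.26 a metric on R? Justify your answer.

Yes. With 0 < p = 0.26 ≤ 1, d(x,y) = |x-y|^0.26 is a metric on R. Non-negativity and symmetry are immediate; |x-y|^0.26 = 0 ⟺ |x-y| = 0 ⟺ x = y. For the triangle inequality, the function t ↦ t^0.26 is subadditive on [0,∞) when p ≤ 1, so |x-z|^0.26 ≤ (|x-y| + |y-z|)^0.26 ≤ |x-y|^0.26 + |y-z|^0.26.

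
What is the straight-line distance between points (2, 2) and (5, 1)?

√(Σ(x_i - y_i)²) = √((2 - 5)² + (2 - 1)²)
= √((-3)² + 1²) = √(9 + 1) = √10 ≈ 3.1623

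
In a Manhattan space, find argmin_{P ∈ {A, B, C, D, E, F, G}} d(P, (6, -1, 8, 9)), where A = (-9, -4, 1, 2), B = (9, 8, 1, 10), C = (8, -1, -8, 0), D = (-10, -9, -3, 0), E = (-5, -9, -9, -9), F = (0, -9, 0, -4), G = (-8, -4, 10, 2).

Distances: d(A) = 32, d(B) = 20, d(C) = 27, d(D) = 44, d(E) = 54, d(F) = 35, d(G) = 26. Nearest: B = (9, 8, 1, 10) with distance 20.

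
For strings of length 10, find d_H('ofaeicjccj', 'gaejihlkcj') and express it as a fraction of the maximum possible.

Differing positions: 1, 2, 3, 4, 6, 7, 8. Hamming distance = 7. The maximum possible Hamming distance for length-10 strings is 10, so d_H/10 = 7/10 = 0.7.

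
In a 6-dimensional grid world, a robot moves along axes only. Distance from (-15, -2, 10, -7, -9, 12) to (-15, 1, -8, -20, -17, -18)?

Σ|x_i - y_i| = |-15 - (-15)| + |-2 - 1| + |10 - (-8)| + |-7 - (-20)| + |-9 - (-17)| + |12 - (-18)| = 0 + 3 + 18 + 13 + 8 + 30 = 72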